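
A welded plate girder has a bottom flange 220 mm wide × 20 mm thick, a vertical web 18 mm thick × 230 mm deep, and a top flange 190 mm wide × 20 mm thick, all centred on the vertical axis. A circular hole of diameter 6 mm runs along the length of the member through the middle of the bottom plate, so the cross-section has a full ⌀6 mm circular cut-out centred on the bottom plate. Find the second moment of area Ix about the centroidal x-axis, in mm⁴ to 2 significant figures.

Ix ≈ 1.5 × 10⁸ mm⁴

Decompose the section into non-overlapping parts with the origin at the bottom-left of its bounding rectangle.
Bottom plate: 220 × 20, A = 4 400 mm², y = 10 mm, Ī = 146 667 mm⁴.
Web plate: 18 × 230, A = 4 140 mm², y = 135 mm, Ī = 18 250 500 mm⁴.
Top plate: 190 × 20, A = 3 800 mm², y = 260 mm, Ī = 126 667 mm⁴.
Hole (subtracted): ⌀6, A = 28.27 mm², y = 10 mm, Ī = 63.62 mm⁴.
Centroid: ȳ = ΣA·y / ΣA = 129.2 mm.
Transfer each piece to the centroidal x-axis using Ī + A·d² with d = y − 129.2:
  bottom plate: d = -119.2 mm → contributes +62 659 767 mm⁴
  web plate: d = 5.805 mm → contributes +18 389 995 mm⁴
  top plate: d = 130.8 mm → contributes +65 144 158 mm⁴
  hole: d = -119.2 mm → contributes −401 772 mm⁴
Total I = 145 792 147 mm⁴.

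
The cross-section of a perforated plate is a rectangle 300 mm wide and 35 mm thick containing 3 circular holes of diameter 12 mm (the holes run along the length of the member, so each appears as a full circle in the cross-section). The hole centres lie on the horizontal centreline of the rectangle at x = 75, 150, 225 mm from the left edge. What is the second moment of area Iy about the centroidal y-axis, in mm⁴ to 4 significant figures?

Iy ≈ 7.747 × 10⁷ mm⁴

Split into non-overlapping primitives; take the origin at the lower-left of the bounding box.
Plate: 300 × 35, A = 10 500 mm², x = 150 mm, Ī = 78 750 000 mm⁴.
Hole 1 (subtracted): ⌀12, A = 113.097 mm², x = 75 mm, Ī = 1017.88 mm⁴.
Hole 2 (subtracted): ⌀12, A = 113.097 mm², x = 150 mm, Ī = 1017.88 mm⁴.
Hole 3 (subtracted): ⌀12, A = 113.097 mm², x = 225 mm, Ī = 1017.88 mm⁴.
By symmetry the centroid is at mid-width, x̄ = 150 mm.
Transfer each piece to the centroidal y-axis using Ī + A·d² with d = x − 150:
  plate: d = 0 mm → contributes +78 750 000 mm⁴
  hole 1: d = -75 mm → contributes −637 190 mm⁴
  hole 2: d = 0 mm → contributes −1017.88 mm⁴
  hole 3: d = 75 mm → contributes −637 190 mm⁴
Total I = 77 474 601 mm⁴.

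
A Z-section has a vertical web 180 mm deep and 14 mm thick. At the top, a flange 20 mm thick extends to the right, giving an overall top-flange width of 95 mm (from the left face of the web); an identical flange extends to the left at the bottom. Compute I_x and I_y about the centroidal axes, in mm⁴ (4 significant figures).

Break the section into simple shapes (no overlaps), measuring from the bottom-left corner of the bounding box.
Web: 14 × 180, A = 2 520 mm², y = 90 mm, Ī = 6 804 000 mm⁴.
Top flange (beyond web): 81 × 20, A = 1 620 mm², y = 170 mm, Ī = 54 000 mm⁴.
Bottom flange (beyond web): 81 × 20, A = 1 620 mm², y = 10 mm, Ī = 54 000 mm⁴.
Centroid: ȳ = ΣA·y / ΣA = 90 mm.
Transfer each piece to the centroidal x-axis using Ī + A·d² with d = y − 90:
  web: d = 0 mm → contributes +6 804 000 mm⁴
  top flange (beyond web): d = 80 mm → contributes +10 422 000 mm⁴
  bottom flange (beyond web): d = -80 mm → contributes +10 422 000 mm⁴
Total I = 27 648 000 mm⁴.
For the y-axis: x̄ = 88 mm.
Repeating about the centroidal y-axis gives I_y = 9 122 880 mm⁴.

I_x ≈ 2.765 × 10⁷ mm⁴, I_y ≈ 9.123 × 10⁶ mm⁴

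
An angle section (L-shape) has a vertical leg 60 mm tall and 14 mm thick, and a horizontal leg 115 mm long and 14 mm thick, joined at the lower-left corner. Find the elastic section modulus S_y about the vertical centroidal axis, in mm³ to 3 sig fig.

Split into non-overlapping primitives; take the origin at the lower-left of the bounding box.
Vertical leg: 14 × 60, A = 840 mm², x = 7 mm, Ī = 13 720 mm⁴.
Horizontal leg (remainder): 101 × 14, A = 1 414 mm², x = 64.5 mm, Ī = 1 202 018 mm⁴.
Centroid: x̄ = ΣA·x / ΣA = 43.071 mm.
Transfer each piece to the vertical centroidal axis using Ī + A·d² with d = x − 43.071:
  vertical leg: d = -36.071 mm → contributes +1 106 684 mm⁴
  horizontal leg (remainder): d = 21.429 mm → contributes +1 851 304 mm⁴
Total I = 2 957 988 mm⁴.
Extreme fibre distance c = 71.929 mm; S = I/c = 41 124 mm³.

S_y ≈ 4.11 × 10⁴ mm³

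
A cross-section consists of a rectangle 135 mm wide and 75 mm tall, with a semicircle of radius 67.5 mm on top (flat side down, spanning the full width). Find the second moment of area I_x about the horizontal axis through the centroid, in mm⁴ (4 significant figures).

I_x ≈ 2.537 × 10⁷ mm⁴

Break the section into simple shapes (no overlaps), measuring from the bottom-left corner of the bounding box.
Rectangular body: 135 × 75, A = 10 125 mm², y = 37.5 mm, Ī = 4 746 094 mm⁴.
Semicircular cap: semicircle r = 67.5, A = 7156.94 mm², y = 103.648 mm, Ī = 2 278 490 mm⁴.
Centroid: ȳ = ΣA·y / ΣA = 64.8937 mm.
Transfer each piece to the horizontal axis through the centroid using Ī + A·d² with d = y − 64.8937:
  rectangular body: d = -27.3937 mm → contributes +12 344 051 mm⁴
  semicircular cap: d = 38.7542 mm → contributes +13 027 401 mm⁴
Total I = 25 371 452 mm⁴.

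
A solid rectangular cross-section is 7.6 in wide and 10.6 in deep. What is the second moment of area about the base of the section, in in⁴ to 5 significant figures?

The section: 7.6 × 10.6, A = 80.56 in², y = 5.3 in, Ī = 754.3101 in⁴.
Transfer it to the base of the section using Ī + A·d² with d = y − 0:
  the section: d = 5.3 in → contributes +3017.241 in⁴
Total I = 3017.241 in⁴.

I_base ≈ 3017.2 in⁴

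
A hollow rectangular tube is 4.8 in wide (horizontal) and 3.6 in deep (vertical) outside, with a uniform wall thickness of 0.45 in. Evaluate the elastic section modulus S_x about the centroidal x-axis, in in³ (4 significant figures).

S_x ≈ 6.814 in³

Break the section into simple shapes (no overlaps), measuring from the bottom-left corner of the bounding box.
Outer rectangle: 4.8 × 3.6, A = 17.28 in², y = 1.8 in, Ī = 18.6624 in⁴.
Inner void (subtracted): 3.9 × 2.7, A = 10.53 in², y = 1.8 in, Ī = 6.39698 in⁴.
By symmetry the centroid is at mid-height, ȳ = 1.8 in.
All pieces are centred on the centroidal x-axis, so I = ΣĪ (holes subtracted) = 12.2654 in⁴.
Extreme fibre distance c = 1.8 in; S = I/c = 6.81413 in³.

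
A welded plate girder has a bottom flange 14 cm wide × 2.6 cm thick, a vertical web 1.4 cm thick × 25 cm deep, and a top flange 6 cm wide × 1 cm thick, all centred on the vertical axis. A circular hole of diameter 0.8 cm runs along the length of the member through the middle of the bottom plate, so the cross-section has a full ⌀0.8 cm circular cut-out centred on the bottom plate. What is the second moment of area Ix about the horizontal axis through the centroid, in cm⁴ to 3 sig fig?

Decompose the section into non-overlapping parts with the origin at the bottom-left of its bounding rectangle.
Bottom plate: 14 × 2.6, A = 36.4 cm², y = 1.3 cm, Ī = 20.505 cm⁴.
Web plate: 1.4 × 25, A = 35 cm², y = 15.1 cm, Ī = 1822.9 cm⁴.
Top plate: 6 × 1, A = 6 cm², y = 28.1 cm, Ī = 0.5 cm⁴.
Hole (subtracted): ⌀0.8, A = 0.50265 cm², y = 1.3 cm, Ī = 0.020106 cm⁴.
Centroid: ȳ = ΣA·y / ΣA = 9.6722 cm.
Transfer each piece to the horizontal axis through the centroid using Ī + A·d² with d = y − 9.6722:
  bottom plate: d = -8.3722 cm → contributes +2571.9 cm⁴
  web plate: d = 5.4278 cm → contributes +2854.1 cm⁴
  top plate: d = 18.428 cm → contributes +2 038 cm⁴
  hole: d = -8.3722 cm → contributes −35.253 cm⁴
Total I = 7428.7 cm⁴.

Ix ≈ 7430 cm⁴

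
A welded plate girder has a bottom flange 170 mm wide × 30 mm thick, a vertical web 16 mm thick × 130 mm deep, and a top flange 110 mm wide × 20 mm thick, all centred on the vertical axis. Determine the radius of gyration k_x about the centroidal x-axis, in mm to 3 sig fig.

k_x ≈ 67.0 mm

Break the section into simple shapes (no overlaps), measuring from the bottom-left corner of the bounding box.
Bottom plate: 170 × 30, A = 5 100 mm², y = 15 mm, Ī = 382 500 mm⁴.
Web plate: 16 × 130, A = 2 080 mm², y = 95 mm, Ī = 2 929 333 mm⁴.
Top plate: 110 × 20, A = 2 200 mm², y = 170 mm, Ī = 73 333 mm⁴.
Centroid: ȳ = ΣA·y / ΣA = 69.094 mm.
Transfer each piece to the centroidal x-axis using Ī + A·d² with d = y − 69.094:
  bottom plate: d = -54.094 mm → contributes +15 305 819 mm⁴
  web plate: d = 25.906 mm → contributes +4 325 284 mm⁴
  top plate: d = 100.91 mm → contributes +22 473 861 mm⁴
Total I = 42 104 964 mm⁴.
Radius of gyration: k = √(I/A) = √(42 104 964 / 9 380) = 66.999 mm.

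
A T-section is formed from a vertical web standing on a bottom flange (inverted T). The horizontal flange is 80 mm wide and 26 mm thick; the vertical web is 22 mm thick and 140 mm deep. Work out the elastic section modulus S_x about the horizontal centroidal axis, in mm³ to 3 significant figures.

Decompose the section into non-overlapping parts with the origin at the bottom-left of its bounding rectangle.
Flange: 80 × 26, A = 2 080 mm², y = 13 mm, Ī = 117 173 mm⁴.
Web: 22 × 140, A = 3 080 mm², y = 96 mm, Ī = 5 030 667 mm⁴.
Centroid: ȳ = ΣA·y / ΣA = 62.543 mm.
Transfer each piece to the horizontal centroidal axis using Ī + A·d² with d = y − 62.543:
  flange: d = -49.543 mm → contributes +5 222 477 mm⁴
  web: d = 33.457 mm → contributes +8 478 404 mm⁴
Total I = 13 700 881 mm⁴.
Extreme fibre distance c = 103.46 mm; S = I/c = 132 430 mm³.

S_x ≈ 1.32 × 10⁵ mm³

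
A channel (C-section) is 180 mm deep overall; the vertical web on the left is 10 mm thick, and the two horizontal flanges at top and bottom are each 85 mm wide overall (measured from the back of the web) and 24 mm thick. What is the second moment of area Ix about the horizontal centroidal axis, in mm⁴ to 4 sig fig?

Ix ≈ 2.694 × 10⁷ mm⁴

Decompose the section into non-overlapping parts with the origin at the bottom-left of its bounding rectangle.
Web: 10 × 180, A = 1 800 mm², y = 90 mm, Ī = 4 860 000 mm⁴.
Top flange (beyond web): 75 × 24, A = 1 800 mm², y = 168 mm, Ī = 86 400 mm⁴.
Bottom flange (beyond web): 75 × 24, A = 1 800 mm², y = 12 mm, Ī = 86 400 mm⁴.
By symmetry the centroid is at mid-height, ȳ = 90 mm.
Transfer each piece to the horizontal centroidal axis using Ī + A·d² with d = y − 90:
  web: d = 0 mm → contributes +4 860 000 mm⁴
  top flange (beyond web): d = 78 mm → contributes +11 037 600 mm⁴
  bottom flange (beyond web): d = -78 mm → contributes +11 037 600 mm⁴
Total I = 26 935 200 mm⁴.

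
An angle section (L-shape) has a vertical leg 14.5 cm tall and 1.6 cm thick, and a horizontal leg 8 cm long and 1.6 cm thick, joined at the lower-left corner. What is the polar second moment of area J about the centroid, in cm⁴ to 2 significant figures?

J ≈ 860 cm⁴

Treat the section as a set of non-overlapping primitives; coordinates are from the bounding-box lower-left.
Vertical leg: 1.6 × 14.5, A = 23.2 cm², y = 7.25 cm, Ī = 406.5 cm⁴.
Horizontal leg (remainder): 6.4 × 1.6, A = 10.24 cm², y = 0.8 cm, Ī = 2.185 cm⁴.
Centroid: ȳ = ΣA·y / ΣA = 5.275 cm.
Transfer each piece to the centroidal x-axis using Ī + A·d² with d = y − 5.275:
  vertical leg: d = 1.975 cm → contributes +497 cm⁴
  horizontal leg (remainder): d = -4.475 cm → contributes +207.2 cm⁴
Total I = 704.2 cm⁴.
For the y-axis: x̄ = 2.025 cm.
Repeating about the centroidal y-axis gives I_y = 153.6 cm⁴.
Polar second moment: J = I_x + I_y = 857.8 cm⁴.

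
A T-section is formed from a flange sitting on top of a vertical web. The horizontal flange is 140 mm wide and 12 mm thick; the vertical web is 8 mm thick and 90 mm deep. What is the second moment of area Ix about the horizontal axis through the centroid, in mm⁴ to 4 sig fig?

Treat the section as a set of non-overlapping primitives; coordinates are from the bounding-box lower-left.
Flange: 140 × 12, A = 1 680 mm², y = 96 mm, Ī = 20 160 mm⁴.
Web: 8 × 90, A = 720 mm², y = 45 mm, Ī = 486 000 mm⁴.
Centroid: ȳ = ΣA·y / ΣA = 80.7 mm.
Transfer each piece to the horizontal axis through the centroid using Ī + A·d² with d = y − 80.7:
  flange: d = 15.3 mm → contributes +413 431 mm⁴
  web: d = -35.7 mm → contributes +1 403 633 mm⁴
Total I = 1 817 064 mm⁴.

Ix ≈ 1.817 × 10⁶ mm⁴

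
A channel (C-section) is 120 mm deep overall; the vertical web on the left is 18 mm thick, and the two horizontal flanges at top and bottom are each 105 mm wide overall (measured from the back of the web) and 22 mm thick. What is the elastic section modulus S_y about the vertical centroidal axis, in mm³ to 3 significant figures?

S_y ≈ 1.01 × 10⁵ mm³

Split into non-overlapping primitives; take the origin at the lower-left of the bounding box.
Web: 18 × 120, A = 2 160 mm², x = 9 mm, Ī = 58 320 mm⁴.
Top flange (beyond web): 87 × 22, A = 1 914 mm², x = 61.5 mm, Ī = 1 207 256 mm⁴.
Bottom flange (beyond web): 87 × 22, A = 1 914 mm², x = 61.5 mm, Ī = 1 207 256 mm⁴.
Centroid: x̄ = ΣA·x / ΣA = 42.562 mm.
Transfer each piece to the vertical centroidal axis using Ī + A·d² with d = x − 42.562:
  web: d = -33.562 mm → contributes +2 491 379 mm⁴
  top flange (beyond web): d = 18.938 mm → contributes +1 893 698 mm⁴
  bottom flange (beyond web): d = 18.938 mm → contributes +1 893 698 mm⁴
Total I = 6 278 776 mm⁴.
Extreme fibre distance c = 62.438 mm; S = I/c = 100 560 mm³.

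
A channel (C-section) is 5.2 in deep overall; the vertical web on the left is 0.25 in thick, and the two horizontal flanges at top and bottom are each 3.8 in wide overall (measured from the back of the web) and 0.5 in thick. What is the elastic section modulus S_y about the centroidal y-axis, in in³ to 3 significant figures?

Decompose the section into non-overlapping parts with the origin at the bottom-left of its bounding rectangle.
Web: 0.25 × 5.2, A = 1.3 in², x = 0.125 in, Ī = 0.0067708 in⁴.
Top flange (beyond web): 3.55 × 0.5, A = 1.775 in², x = 2.025 in, Ī = 1.8641 in⁴.
Bottom flange (beyond web): 3.55 × 0.5, A = 1.775 in², x = 2.025 in, Ī = 1.8641 in⁴.
Centroid: x̄ = ΣA·x / ΣA = 1.5157 in.
Transfer each piece to the centroidal y-axis using Ī + A·d² with d = x − 1.5157:
  web: d = -1.3907 in → contributes +2.5211 in⁴
  top flange (beyond web): d = 0.50928 in → contributes +2.3245 in⁴
  bottom flange (beyond web): d = 0.50928 in → contributes +2.3245 in⁴
Total I = 7.1701 in⁴.
Extreme fibre distance c = 2.2843 in; S = I/c = 3.1389 in³.

S_y ≈ 3.14 in³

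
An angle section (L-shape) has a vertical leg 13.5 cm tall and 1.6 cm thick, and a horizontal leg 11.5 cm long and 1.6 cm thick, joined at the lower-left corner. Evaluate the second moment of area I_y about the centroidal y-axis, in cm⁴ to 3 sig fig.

I_y ≈ 436 cm⁴

Decompose the section into non-overlapping parts with the origin at the bottom-left of its bounding rectangle.
Vertical leg: 1.6 × 13.5, A = 21.6 cm², x = 0.8 cm, Ī = 4.608 cm⁴.
Horizontal leg (remainder): 9.9 × 1.6, A = 15.84 cm², x = 6.55 cm, Ī = 129.37 cm⁴.
Centroid: x̄ = ΣA·x / ΣA = 3.2327 cm.
Transfer each piece to the centroidal y-axis using Ī + A·d² with d = x − 3.2327:
  vertical leg: d = -2.4327 cm → contributes +132.44 cm⁴
  horizontal leg (remainder): d = 3.3173 cm → contributes +303.68 cm⁴
Total I = 436.12 cm⁴.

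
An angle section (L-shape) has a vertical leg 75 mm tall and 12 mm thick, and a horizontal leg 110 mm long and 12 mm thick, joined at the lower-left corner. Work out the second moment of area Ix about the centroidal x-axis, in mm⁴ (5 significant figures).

Ix ≈ 9.4186 × 10⁵ mm⁴

Break the section into simple shapes (no overlaps), measuring from the bottom-left corner of the bounding box.
Vertical leg: 12 × 75, A = 900 mm², y = 37.5 mm, Ī = 421 875 mm⁴.
Horizontal leg (remainder): 98 × 12, A = 1 176 mm², y = 6 mm, Ī = 14 112 mm⁴.
Centroid: ȳ = ΣA·y / ΣA = 19.65607 mm.
Transfer each piece to the centroidal x-axis using Ī + A·d² with d = y − 19.65607:
  vertical leg: d = 17.84393 mm → contributes +708440.3 mm⁴
  horizontal leg (remainder): d = -13.65607 mm → contributes +233422.2 mm⁴
Total I = 941862.4 mm⁴.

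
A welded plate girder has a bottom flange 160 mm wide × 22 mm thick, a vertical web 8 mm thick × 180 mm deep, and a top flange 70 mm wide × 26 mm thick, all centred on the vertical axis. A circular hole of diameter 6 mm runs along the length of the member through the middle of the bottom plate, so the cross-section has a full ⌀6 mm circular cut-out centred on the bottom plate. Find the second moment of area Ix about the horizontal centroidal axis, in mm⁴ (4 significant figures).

Break the section into simple shapes (no overlaps), measuring from the bottom-left corner of the bounding box.
Bottom plate: 160 × 22, A = 3 520 mm², y = 11 mm, Ī = 141 973 mm⁴.
Web plate: 8 × 180, A = 1 440 mm², y = 112 mm, Ī = 3 888 000 mm⁴.
Top plate: 70 × 26, A = 1 820 mm², y = 215 mm, Ī = 102 527 mm⁴.
Hole (subtracted): ⌀6, A = 28.2743 mm², y = 11 mm, Ī = 63.6173 mm⁴.
Centroid: ȳ = ΣA·y / ΣA = 87.5315 mm.
Transfer each piece to the horizontal centroidal axis using Ī + A·d² with d = y − 87.5315:
  bottom plate: d = -76.5315 mm → contributes +20 758 886 mm⁴
  web plate: d = 24.4685 mm → contributes +4 750 136 mm⁴
  top plate: d = 127.468 mm → contributes +29 674 263 mm⁴
  hole: d = -76.5315 mm → contributes −165 669 mm⁴
Total I = 55 017 616 mm⁴.

Ix ≈ 5.502 × 10⁷ mm⁴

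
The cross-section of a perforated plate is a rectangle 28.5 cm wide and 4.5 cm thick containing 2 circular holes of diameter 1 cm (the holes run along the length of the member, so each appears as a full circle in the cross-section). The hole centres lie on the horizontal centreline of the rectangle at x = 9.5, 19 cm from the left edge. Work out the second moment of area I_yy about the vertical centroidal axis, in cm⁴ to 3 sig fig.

Break the section into simple shapes (no overlaps), measuring from the bottom-left corner of the bounding box.
Plate: 28.5 × 4.5, A = 128.25 cm², x = 14.25 cm, Ī = 8680.9 cm⁴.
Hole 1 (subtracted): ⌀1, A = 0.7854 cm², x = 9.5 cm, Ī = 0.049087 cm⁴.
Hole 2 (subtracted): ⌀1, A = 0.7854 cm², x = 19 cm, Ī = 0.049087 cm⁴.
By symmetry the centroid is at mid-width, x̄ = 14.25 cm.
Transfer each piece to the vertical centroidal axis using Ī + A·d² with d = x − 14.25:
  plate: d = 0 cm → contributes +8680.9 cm⁴
  hole 1: d = -4.75 cm → contributes −17.77 cm⁴
  hole 2: d = 4.75 cm → contributes −17.77 cm⁴
Total I = 8645.4 cm⁴.

I_yy ≈ 8650 cm⁴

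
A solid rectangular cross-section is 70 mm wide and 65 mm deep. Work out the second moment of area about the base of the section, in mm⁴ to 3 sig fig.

The section: 70 × 65, A = 4 550 mm², y = 32.5 mm, Ī = 1 601 979 mm⁴.
Transfer it to the bottom edge using Ī + A·d² with d = y − 0:
  the section: d = 32.5 mm → contributes +6 407 917 mm⁴
Total I = 6 407 917 mm⁴.

I_base ≈ 6.41 × 10⁶ mm⁴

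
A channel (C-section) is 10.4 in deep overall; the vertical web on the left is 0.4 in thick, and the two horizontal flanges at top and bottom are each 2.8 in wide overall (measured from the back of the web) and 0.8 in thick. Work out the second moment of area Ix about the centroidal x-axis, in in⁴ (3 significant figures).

Break the section into simple shapes (no overlaps), measuring from the bottom-left corner of the bounding box.
Web: 0.4 × 10.4, A = 4.16 in², y = 5.2 in, Ī = 37.495 in⁴.
Top flange (beyond web): 2.4 × 0.8, A = 1.92 in², y = 10 in, Ī = 0.1024 in⁴.
Bottom flange (beyond web): 2.4 × 0.8, A = 1.92 in², y = 0.4 in, Ī = 0.1024 in⁴.
By symmetry the centroid is at mid-height, ȳ = 5.2 in.
Transfer each piece to the centroidal x-axis using Ī + A·d² with d = y − 5.2:
  web: d = 0 in → contributes +37.495 in⁴
  top flange (beyond web): d = 4.8 in → contributes +44.339 in⁴
  bottom flange (beyond web): d = -4.8 in → contributes +44.339 in⁴
Total I = 126.17 in⁴.

Ix ≈ 126 in⁴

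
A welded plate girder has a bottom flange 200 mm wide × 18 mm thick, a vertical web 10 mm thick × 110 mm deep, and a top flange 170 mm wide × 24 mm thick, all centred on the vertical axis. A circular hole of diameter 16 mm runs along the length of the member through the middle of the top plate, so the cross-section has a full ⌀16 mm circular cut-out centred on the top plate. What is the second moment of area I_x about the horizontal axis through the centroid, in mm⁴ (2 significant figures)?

I_x ≈ 3.3 × 10⁷ mm⁴

Treat the section as a set of non-overlapping primitives; coordinates are from the bounding-box lower-left.
Bottom plate: 200 × 18, A = 3 600 mm², y = 9 mm, Ī = 97 200 mm⁴.
Web plate: 10 × 110, A = 1 100 mm², y = 73 mm, Ī = 1 109 167 mm⁴.
Top plate: 170 × 24, A = 4 080 mm², y = 140 mm, Ī = 195 840 mm⁴.
Hole (subtracted): ⌀16, A = 201.1 mm², y = 140 mm, Ī = 3 217 mm⁴.
Centroid: ȳ = ΣA·y / ΣA = 76.44 mm.
Transfer each piece to the horizontal axis through the centroid using Ī + A·d² with d = y − 76.44:
  bottom plate: d = -67.44 mm → contributes +16 469 268 mm⁴
  web plate: d = -3.437 mm → contributes +1 122 164 mm⁴
  top plate: d = 63.56 mm → contributes +16 679 896 mm⁴
  hole: d = 63.56 mm → contributes −815 549 mm⁴
Total I = 33 455 779 mm⁴.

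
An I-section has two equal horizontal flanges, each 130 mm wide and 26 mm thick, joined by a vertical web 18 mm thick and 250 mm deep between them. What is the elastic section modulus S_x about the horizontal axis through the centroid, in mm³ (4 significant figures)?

Break the section into simple shapes (no overlaps), measuring from the bottom-left corner of the bounding box.
Bottom flange: 130 × 26, A = 3 380 mm², y = 13 mm, Ī = 190 407 mm⁴.
Web: 18 × 250, A = 4 500 mm², y = 151 mm, Ī = 23 437 500 mm⁴.
Top flange: 130 × 26, A = 3 380 mm², y = 289 mm, Ī = 190 407 mm⁴.
By symmetry the centroid is at mid-height, ȳ = 151 mm.
Transfer each piece to the horizontal axis through the centroid using Ī + A·d² with d = y − 151:
  bottom flange: d = -138 mm → contributes +64 559 127 mm⁴
  web: d = 0 mm → contributes +23 437 500 mm⁴
  top flange: d = 138 mm → contributes +64 559 127 mm⁴
Total I = 152 555 753 mm⁴.
Extreme fibre distance c = 151 mm; S = I/c = 1 010 303 mm³.

S_x ≈ 1.010 × 10⁶ mm³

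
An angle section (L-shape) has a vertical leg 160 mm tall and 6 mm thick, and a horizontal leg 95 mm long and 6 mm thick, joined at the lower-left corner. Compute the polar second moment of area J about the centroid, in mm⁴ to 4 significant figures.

Treat the section as a set of non-overlapping primitives; coordinates are from the bounding-box lower-left.
Vertical leg: 6 × 160, A = 960 mm², y = 80 mm, Ī = 2 048 000 mm⁴.
Horizontal leg (remainder): 89 × 6, A = 534 mm², y = 3 mm, Ī = 1 602 mm⁴.
Centroid: ȳ = ΣA·y / ΣA = 52.4779 mm.
Transfer each piece to the centroidal x-axis using Ī + A·d² with d = y − 52.4779:
  vertical leg: d = 27.5221 mm → contributes +2 775 167 mm⁴
  horizontal leg (remainder): d = -49.4779 mm → contributes +1 308 868 mm⁴
Total I = 4 084 035 mm⁴.
For the y-axis: x̄ = 19.9779 mm.
Repeating about the centroidal y-axis gives I_y = 1 129 557 mm⁴.
Polar second moment: J = I_x + I_y = 5 213 592 mm⁴.

J ≈ 5.214 × 10⁶ mm⁴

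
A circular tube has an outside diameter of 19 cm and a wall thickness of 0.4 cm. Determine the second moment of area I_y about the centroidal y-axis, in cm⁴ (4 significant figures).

I_y ≈ 1011 cm⁴

Break the section into simple shapes (no overlaps), measuring from the bottom-left corner of the bounding box.
Outer circle: ⌀19, A = 283.529 cm², x = 9.5 cm, Ī = 6397.12 cm⁴.
Bore (subtracted): ⌀18.2, A = 260.155 cm², x = 9.5 cm, Ī = 5385.86 cm⁴.
By symmetry the centroid is at mid-width, x̄ = 9.5 cm.
All pieces are centred on the centroidal y-axis, so I = ΣĪ (holes subtracted) = 1011.25 cm⁴.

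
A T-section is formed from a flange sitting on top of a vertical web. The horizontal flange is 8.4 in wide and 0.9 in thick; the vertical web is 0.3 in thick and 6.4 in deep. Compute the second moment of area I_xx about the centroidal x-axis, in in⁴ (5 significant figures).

Break the section into simple shapes (no overlaps), measuring from the bottom-left corner of the bounding box.
Flange: 8.4 × 0.9, A = 7.56 in², y = 6.85 in, Ī = 0.5103 in⁴.
Web: 0.3 × 6.4, A = 1.92 in², y = 3.2 in, Ī = 6.5536 in⁴.
Centroid: ȳ = ΣA·y / ΣA = 6.110759 in.
Transfer each piece to the centroidal x-axis using Ī + A·d² with d = y − 6.110759:
  flange: d = 0.7392405 in → contributes +4.641663 in⁴
  web: d = -2.910759 in → contributes +22.82084 in⁴
Total I = 27.4625 in⁴.

I_xx ≈ 27.463 in⁴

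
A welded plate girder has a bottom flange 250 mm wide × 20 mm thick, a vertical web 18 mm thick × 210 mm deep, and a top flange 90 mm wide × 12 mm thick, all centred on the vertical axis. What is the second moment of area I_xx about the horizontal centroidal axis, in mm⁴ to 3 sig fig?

I_xx ≈ 7.25 × 10⁷ mm⁴

Break the section into simple shapes (no overlaps), measuring from the bottom-left corner of the bounding box.
Bottom plate: 250 × 20, A = 5 000 mm², y = 10 mm, Ī = 166 667 mm⁴.
Web plate: 18 × 210, A = 3 780 mm², y = 125 mm, Ī = 13 891 500 mm⁴.
Top plate: 90 × 12, A = 1 080 mm², y = 236 mm, Ī = 12 960 mm⁴.
Centroid: ȳ = ΣA·y / ΣA = 78.842 mm.
Transfer each piece to the horizontal centroidal axis using Ī + A·d² with d = y − 78.842:
  bottom plate: d = -68.842 mm → contributes +23 862 623 mm⁴
  web plate: d = 46.158 mm → contributes +21 945 095 mm⁴
  top plate: d = 157.16 mm → contributes +26 687 561 mm⁴
Total I = 72 495 280 mm⁴.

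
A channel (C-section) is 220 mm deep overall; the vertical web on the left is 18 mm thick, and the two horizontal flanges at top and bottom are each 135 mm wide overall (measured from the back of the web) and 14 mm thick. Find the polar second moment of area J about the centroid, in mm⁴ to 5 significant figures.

Break the section into simple shapes (no overlaps), measuring from the bottom-left corner of the bounding box.
Web: 18 × 220, A = 3 960 mm², y = 110 mm, Ī = 15 972 000 mm⁴.
Top flange (beyond web): 117 × 14, A = 1 638 mm², y = 213 mm, Ī = 26 754 mm⁴.
Bottom flange (beyond web): 117 × 14, A = 1 638 mm², y = 7 mm, Ī = 26 754 mm⁴.
By symmetry the centroid is at mid-height, ȳ = 110 mm.
Transfer each piece to the centroidal x-axis using Ī + A·d² with d = y − 110:
  web: d = 0 mm → contributes +15 972 000 mm⁴
  top flange (beyond web): d = 103 mm → contributes +17 404 296 mm⁴
  bottom flange (beyond web): d = -103 mm → contributes +17 404 296 mm⁴
Total I = 50 780 592 mm⁴.
For the y-axis: x̄ = 39.5597 mm.
Repeating about the centroidal y-axis gives I_y = 12 012 625 mm⁴.
Polar second moment: J = I_x + I_y = 62 793 217 mm⁴.

J ≈ 6.2793 × 10⁷ mm⁴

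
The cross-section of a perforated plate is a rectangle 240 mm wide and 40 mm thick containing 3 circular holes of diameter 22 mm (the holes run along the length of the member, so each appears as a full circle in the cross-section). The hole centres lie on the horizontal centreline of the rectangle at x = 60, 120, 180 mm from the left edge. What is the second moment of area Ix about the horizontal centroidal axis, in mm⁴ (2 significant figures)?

Split into non-overlapping primitives; take the origin at the lower-left of the bounding box.
Plate: 240 × 40, A = 9 600 mm², y = 20 mm, Ī = 1 280 000 mm⁴.
Hole 1 (subtracted): ⌀22, A = 380.1 mm², y = 20 mm, Ī = 11 499 mm⁴.
Hole 2 (subtracted): ⌀22, A = 380.1 mm², y = 20 mm, Ī = 11 499 mm⁴.
Hole 3 (subtracted): ⌀22, A = 380.1 mm², y = 20 mm, Ī = 11 499 mm⁴.
By symmetry the centroid is at mid-height, ȳ = 20 mm.
All pieces are centred on the horizontal centroidal axis, so I = ΣĪ (holes subtracted) = 1 245 503 mm⁴.

Ix ≈ 1.2 × 10⁶ mm⁴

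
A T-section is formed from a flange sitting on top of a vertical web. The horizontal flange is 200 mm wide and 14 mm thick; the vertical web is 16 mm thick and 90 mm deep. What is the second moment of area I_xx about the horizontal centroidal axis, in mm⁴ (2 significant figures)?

I_xx ≈ 3.6 × 10⁶ mm⁴

Treat the section as a set of non-overlapping primitives; coordinates are from the bounding-box lower-left.
Flange: 200 × 14, A = 2 800 mm², y = 97 mm, Ī = 45 733 mm⁴.
Web: 16 × 90, A = 1 440 mm², y = 45 mm, Ī = 972 000 mm⁴.
Centroid: ȳ = ΣA·y / ΣA = 79.34 mm.
Transfer each piece to the horizontal centroidal axis using Ī + A·d² with d = y − 79.34:
  flange: d = 17.66 mm → contributes +919 022 mm⁴
  web: d = -34.34 mm → contributes +2 670 062 mm⁴
Total I = 3 589 084 mm⁴.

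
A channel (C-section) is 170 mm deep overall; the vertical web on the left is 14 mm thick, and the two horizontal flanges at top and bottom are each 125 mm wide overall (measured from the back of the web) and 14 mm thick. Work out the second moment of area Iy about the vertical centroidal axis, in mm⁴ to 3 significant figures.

Iy ≈ 8.50 × 10⁶ mm⁴

Split into non-overlapping primitives; take the origin at the lower-left of the bounding box.
Web: 14 × 170, A = 2 380 mm², x = 7 mm, Ī = 38 873 mm⁴.
Top flange (beyond web): 111 × 14, A = 1 554 mm², x = 69.5 mm, Ī = 1 595 570 mm⁴.
Bottom flange (beyond web): 111 × 14, A = 1 554 mm², x = 69.5 mm, Ī = 1 595 570 mm⁴.
Centroid: x̄ = ΣA·x / ΣA = 42.395 mm.
Transfer each piece to the vertical centroidal axis using Ī + A·d² with d = x − 42.395:
  web: d = -35.395 mm → contributes +3 020 620 mm⁴
  top flange (beyond web): d = 27.105 mm → contributes +2 737 229 mm⁴
  bottom flange (beyond web): d = 27.105 mm → contributes +2 737 229 mm⁴
Total I = 8 495 079 mm⁴.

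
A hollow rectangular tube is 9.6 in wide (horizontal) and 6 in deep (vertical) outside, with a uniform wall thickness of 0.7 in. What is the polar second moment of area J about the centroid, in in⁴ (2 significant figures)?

J ≈ 340 in⁴

Treat the section as a set of non-overlapping primitives; coordinates are from the bounding-box lower-left.
Outer rectangle: 9.6 × 6, A = 57.6 in², y = 3 in, Ī = 172.8 in⁴.
Inner void (subtracted): 8.2 × 4.6, A = 37.72 in², y = 3 in, Ī = 66.51 in⁴.
By symmetry the centroid is at mid-height, ȳ = 3 in.
All pieces are centred on the centroidal x-axis, so I = ΣĪ (holes subtracted) = 106.3 in⁴.
Repeating about the centroidal y-axis gives I_y = 231 in⁴.
Polar second moment: J = I_x + I_y = 337.3 in⁴.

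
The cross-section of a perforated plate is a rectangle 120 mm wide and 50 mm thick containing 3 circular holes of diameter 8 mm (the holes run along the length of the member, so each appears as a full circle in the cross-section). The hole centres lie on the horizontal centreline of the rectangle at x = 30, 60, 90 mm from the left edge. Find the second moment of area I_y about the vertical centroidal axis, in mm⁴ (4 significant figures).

Treat the section as a set of non-overlapping primitives; coordinates are from the bounding-box lower-left.
Plate: 120 × 50, A = 6 000 mm², x = 60 mm, Ī = 7 200 000 mm⁴.
Hole 1 (subtracted): ⌀8, A = 50.2655 mm², x = 30 mm, Ī = 201.062 mm⁴.
Hole 2 (subtracted): ⌀8, A = 50.2655 mm², x = 60 mm, Ī = 201.062 mm⁴.
Hole 3 (subtracted): ⌀8, A = 50.2655 mm², x = 90 mm, Ī = 201.062 mm⁴.
By symmetry the centroid is at mid-width, x̄ = 60 mm.
Transfer each piece to the vertical centroidal axis using Ī + A·d² with d = x − 60:
  plate: d = 0 mm → contributes +7 200 000 mm⁴
  hole 1: d = -30 mm → contributes −45 440 mm⁴
  hole 2: d = 0 mm → contributes −201.062 mm⁴
  hole 3: d = 30 mm → contributes −45 440 mm⁴
Total I = 7 108 919 mm⁴.

I_y ≈ 7.109 × 10⁶ mm⁴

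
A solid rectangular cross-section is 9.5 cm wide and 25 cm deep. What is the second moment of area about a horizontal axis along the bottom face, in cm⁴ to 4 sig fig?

The section: 9.5 × 25, A = 237.5 cm², y = 12.5 cm, Ī = 12369.8 cm⁴.
Transfer it to a horizontal axis along the bottom face using Ī + A·d² with d = y − 0:
  the section: d = 12.5 cm → contributes +49479.2 cm⁴
Total I = 49479.2 cm⁴.

I_base ≈ 4.948 × 10⁴ cm⁴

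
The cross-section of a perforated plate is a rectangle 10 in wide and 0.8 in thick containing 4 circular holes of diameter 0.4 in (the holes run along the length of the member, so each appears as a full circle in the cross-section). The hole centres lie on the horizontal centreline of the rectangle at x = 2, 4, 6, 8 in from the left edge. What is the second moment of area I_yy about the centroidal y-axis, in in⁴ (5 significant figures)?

Break the section into simple shapes (no overlaps), measuring from the bottom-left corner of the bounding box.
Plate: 10 × 0.8, A = 8 in², x = 5 in, Ī = 66.66667 in⁴.
Hole 1 (subtracted): ⌀0.4, A = 0.1256637 in², x = 2 in, Ī = 0.001256637 in⁴.
Hole 2 (subtracted): ⌀0.4, A = 0.1256637 in², x = 4 in, Ī = 0.001256637 in⁴.
Hole 3 (subtracted): ⌀0.4, A = 0.1256637 in², x = 6 in, Ī = 0.001256637 in⁴.
Hole 4 (subtracted): ⌀0.4, A = 0.1256637 in², x = 8 in, Ī = 0.001256637 in⁴.
By symmetry the centroid is at mid-width, x̄ = 5 in.
Transfer each piece to the centroidal y-axis using Ī + A·d² with d = x − 5:
  plate: d = 0 in → contributes +66.66667 in⁴
  hole 1: d = -3 in → contributes −1.13223 in⁴
  hole 2: d = -1 in → contributes −0.1269203 in⁴
  hole 3: d = 1 in → contributes −0.1269203 in⁴
  hole 4: d = 3 in → contributes −1.13223 in⁴
Total I = 64.14837 in⁴.

I_yy ≈ 64.148 in⁴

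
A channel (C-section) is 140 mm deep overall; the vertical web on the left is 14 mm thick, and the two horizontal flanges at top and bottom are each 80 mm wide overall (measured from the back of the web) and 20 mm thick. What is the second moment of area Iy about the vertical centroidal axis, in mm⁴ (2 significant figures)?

Iy ≈ 2.8 × 10⁶ mm⁴

Decompose the section into non-overlapping parts with the origin at the bottom-left of its bounding rectangle.
Web: 14 × 140, A = 1 960 mm², x = 7 mm, Ī = 32 013 mm⁴.
Top flange (beyond web): 66 × 20, A = 1 320 mm², x = 47 mm, Ī = 479 160 mm⁴.
Bottom flange (beyond web): 66 × 20, A = 1 320 mm², x = 47 mm, Ī = 479 160 mm⁴.
Centroid: x̄ = ΣA·x / ΣA = 29.96 mm.
Transfer each piece to the vertical centroidal axis using Ī + A·d² with d = x − 29.96:
  web: d = -22.96 mm → contributes +1 064 937 mm⁴
  top flange (beyond web): d = 17.04 mm → contributes +862 594 mm⁴
  bottom flange (beyond web): d = 17.04 mm → contributes +862 594 mm⁴
Total I = 2 790 125 mm⁴.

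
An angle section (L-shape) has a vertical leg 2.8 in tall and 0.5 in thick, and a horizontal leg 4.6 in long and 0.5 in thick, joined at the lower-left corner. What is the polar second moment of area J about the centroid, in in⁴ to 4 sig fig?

Break the section into simple shapes (no overlaps), measuring from the bottom-left corner of the bounding box.
Vertical leg: 0.5 × 2.8, A = 1.4 in², y = 1.4 in, Ī = 0.914667 in⁴.
Horizontal leg (remainder): 4.1 × 0.5, A = 2.05 in², y = 0.25 in, Ī = 0.0427083 in⁴.
Centroid: ȳ = ΣA·y / ΣA = 0.716667 in.
Transfer each piece to the centroidal x-axis using Ī + A·d² with d = y − 0.716667:
  vertical leg: d = 0.683333 in → contributes +1.56839 in⁴
  horizontal leg (remainder): d = -0.466667 in → contributes +0.489153 in⁴
Total I = 2.05754 in⁴.
For the y-axis: x̄ = 1.61667 in.
Repeating about the centroidal y-axis gives I_y = 7.30154 in⁴.
Polar second moment: J = I_x + I_y = 9.35908 in⁴.

J ≈ 9.359 in⁴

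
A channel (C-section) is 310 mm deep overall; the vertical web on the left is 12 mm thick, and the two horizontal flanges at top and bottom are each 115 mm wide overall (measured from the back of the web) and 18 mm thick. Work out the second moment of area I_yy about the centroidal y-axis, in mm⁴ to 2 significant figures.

Split into non-overlapping primitives; take the origin at the lower-left of the bounding box.
Web: 12 × 310, A = 3 720 mm², x = 6 mm, Ī = 44 640 mm⁴.
Top flange (beyond web): 103 × 18, A = 1 854 mm², x = 63.5 mm, Ī = 1 639 091 mm⁴.
Bottom flange (beyond web): 103 × 18, A = 1 854 mm², x = 63.5 mm, Ī = 1 639 091 mm⁴.
Centroid: x̄ = ΣA·x / ΣA = 34.7 mm.
Transfer each piece to the centroidal y-axis using Ī + A·d² with d = x − 34.7:
  web: d = -28.7 mm → contributes +3 109 526 mm⁴
  top flange (beyond web): d = 28.8 mm → contributes +3 176 493 mm⁴
  bottom flange (beyond web): d = 28.8 mm → contributes +3 176 493 mm⁴
Total I = 9 462 511 mm⁴.

I_yy ≈ 9.5 × 10⁶ mm⁴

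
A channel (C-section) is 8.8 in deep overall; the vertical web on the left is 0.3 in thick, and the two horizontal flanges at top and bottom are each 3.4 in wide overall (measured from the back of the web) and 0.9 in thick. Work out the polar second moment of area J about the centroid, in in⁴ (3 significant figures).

Decompose the section into non-overlapping parts with the origin at the bottom-left of its bounding rectangle.
Web: 0.3 × 8.8, A = 2.64 in², y = 4.4 in, Ī = 17.037 in⁴.
Top flange (beyond web): 3.1 × 0.9, A = 2.79 in², y = 8.35 in, Ī = 0.18833 in⁴.
Bottom flange (beyond web): 3.1 × 0.9, A = 2.79 in², y = 0.45 in, Ī = 0.18833 in⁴.
By symmetry the centroid is at mid-height, ȳ = 4.4 in.
Transfer each piece to the centroidal x-axis using Ī + A·d² with d = y − 4.4:
  web: d = 0 in → contributes +17.037 in⁴
  top flange (beyond web): d = 3.95 in → contributes +43.719 in⁴
  bottom flange (beyond web): d = -3.95 in → contributes +43.719 in⁴
Total I = 104.48 in⁴.
For the y-axis: x̄ = 1.304 in.
Repeating about the centroidal y-axis gives I_y = 9.6677 in⁴.
Polar second moment: J = I_x + I_y = 114.14 in⁴.

J ≈ 114 in⁴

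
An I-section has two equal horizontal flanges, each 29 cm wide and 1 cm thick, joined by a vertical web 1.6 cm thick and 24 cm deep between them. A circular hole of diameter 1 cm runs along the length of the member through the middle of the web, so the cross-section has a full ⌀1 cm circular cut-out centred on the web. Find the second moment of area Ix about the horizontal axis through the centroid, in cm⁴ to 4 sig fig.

Decompose the section into non-overlapping parts with the origin at the bottom-left of its bounding rectangle.
Bottom flange: 29 × 1, A = 29 cm², y = 0.5 cm, Ī = 2.41667 cm⁴.
Web: 1.6 × 24, A = 38.4 cm², y = 13 cm, Ī = 1843.2 cm⁴.
Top flange: 29 × 1, A = 29 cm², y = 25.5 cm, Ī = 2.41667 cm⁴.
Hole (subtracted): ⌀1, A = 0.785398 cm², y = 13 cm, Ī = 0.0490874 cm⁴.
By symmetry the centroid is at mid-height, ȳ = 13 cm.
Transfer each piece to the horizontal axis through the centroid using Ī + A·d² with d = y − 13:
  bottom flange: d = -12.5 cm → contributes +4533.67 cm⁴
  web: d = 0 cm → contributes +1843.2 cm⁴
  top flange: d = 12.5 cm → contributes +4533.67 cm⁴
  hole: d = 0 cm → contributes −0.0490874 cm⁴
Total I = 10910.5 cm⁴.

Ix ≈ 1.091 × 10⁴ cm⁴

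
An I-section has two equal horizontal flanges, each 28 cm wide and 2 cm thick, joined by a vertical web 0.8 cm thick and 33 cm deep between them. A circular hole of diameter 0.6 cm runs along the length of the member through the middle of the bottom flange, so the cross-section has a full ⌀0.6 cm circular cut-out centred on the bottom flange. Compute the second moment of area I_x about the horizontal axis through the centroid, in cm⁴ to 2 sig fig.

I_x ≈ 3.7 × 10⁴ cm⁴

Decompose the section into non-overlapping parts with the origin at the bottom-left of its bounding rectangle.
Bottom flange: 28 × 2, A = 56 cm², y = 1 cm, Ī = 18.67 cm⁴.
Web: 0.8 × 33, A = 26.4 cm², y = 18.5 cm, Ī = 2 396 cm⁴.
Top flange: 28 × 2, A = 56 cm², y = 36 cm, Ī = 18.67 cm⁴.
Hole (subtracted): ⌀0.6, A = 0.2827 cm², y = 1 cm, Ī = 0.006362 cm⁴.
Centroid: ȳ = ΣA·y / ΣA = 18.54 cm.
Transfer each piece to the horizontal axis through the centroid using Ī + A·d² with d = y − 18.54:
  bottom flange: d = -17.54 cm → contributes +17 239 cm⁴
  web: d = -0.03582 cm → contributes +2 396 cm⁴
  top flange: d = 17.46 cm → contributes +17 099 cm⁴
  hole: d = -17.54 cm → contributes −86.95 cm⁴
Total I = 36 646 cm⁴.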